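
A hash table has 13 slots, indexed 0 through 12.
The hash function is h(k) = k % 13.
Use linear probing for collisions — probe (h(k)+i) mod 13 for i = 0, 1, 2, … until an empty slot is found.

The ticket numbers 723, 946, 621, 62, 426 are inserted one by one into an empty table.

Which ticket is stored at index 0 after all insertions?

723: h=8 → slot 8
946: h=10 → slot 10
621: h=10, probe 10,11 → slot 11
62: h=10, probe 10,11,12 → slot 12
426: h=10, probe 10,11,12,0 → slot 0
Table: [426, —, —, —, —, —, —, —, 723, —, 946, 621, 62]

426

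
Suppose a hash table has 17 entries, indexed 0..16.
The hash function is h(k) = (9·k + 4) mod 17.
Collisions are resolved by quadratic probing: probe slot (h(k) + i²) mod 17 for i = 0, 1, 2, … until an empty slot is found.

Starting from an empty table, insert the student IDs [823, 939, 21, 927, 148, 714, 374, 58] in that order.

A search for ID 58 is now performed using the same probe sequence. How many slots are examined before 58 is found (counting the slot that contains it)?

3

823: h=16 -> slot 16
939: h=6 -> slot 6
21: h=6, probe 6,7 -> slot 7
927: h=0 -> slot 0
148: h=10 -> slot 10
714: h=4 -> slot 4
374: h=4, probe 4,5 -> slot 5
58: h=16, probe 16,0,3 -> slot 3
Table: [927, ∅, ∅, 58, 714, 374, 939, 21, ∅, ∅, 148, ∅, ∅, ∅, ∅, ∅, 823]
Lookup 58: h=16, probe 16,0,3 → found at 3.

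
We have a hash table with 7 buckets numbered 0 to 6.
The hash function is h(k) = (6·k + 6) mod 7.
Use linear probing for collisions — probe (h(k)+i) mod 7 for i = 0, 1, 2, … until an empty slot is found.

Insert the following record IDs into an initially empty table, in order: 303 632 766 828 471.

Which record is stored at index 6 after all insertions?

828

303: h=4 => slot 4
632: h=4, probe 4,5 => slot 5
766: h=3 => slot 3
828: h=4, probe 4,5,6 => slot 6
471: h=4, probe 4,5,6,0 => slot 0
Table: [471, -, -, 766, 303, 632, 828]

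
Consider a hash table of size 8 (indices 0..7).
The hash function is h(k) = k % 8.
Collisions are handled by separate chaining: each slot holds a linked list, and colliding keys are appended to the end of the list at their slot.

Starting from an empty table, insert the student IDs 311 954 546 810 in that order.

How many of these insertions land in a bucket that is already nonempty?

2

311 → bucket 7
954 → bucket 2
546 → bucket 2 (collision)
810 → bucket 2 (collision)
Final buckets:
0: _
1: _
2: 954 -> 546 -> 810
3: _
4: _
5: _
6: _
7: 311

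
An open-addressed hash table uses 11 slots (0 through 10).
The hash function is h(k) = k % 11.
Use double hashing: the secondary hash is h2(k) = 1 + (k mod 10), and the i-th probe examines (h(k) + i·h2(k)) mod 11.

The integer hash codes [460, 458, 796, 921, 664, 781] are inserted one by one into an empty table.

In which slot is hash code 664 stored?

3

460: h=9 => slot 9
458: h=7 => slot 7
796: h=4 => slot 4
921: h=8 => slot 8
664: h=4, h2=5, probe 4,9,3 => slot 3
781: h=0 => slot 0
Table: [781, ., ., 664, 796, ., ., 458, 921, 460, .]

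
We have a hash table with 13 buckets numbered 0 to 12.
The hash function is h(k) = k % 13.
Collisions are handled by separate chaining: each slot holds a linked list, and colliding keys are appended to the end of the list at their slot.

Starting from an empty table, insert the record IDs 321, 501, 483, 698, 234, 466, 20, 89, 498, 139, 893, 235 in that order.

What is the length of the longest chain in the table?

Insert 321: h=9, bucket 9 empty → new chain.
Insert 501: h=7, bucket 7 empty → new chain.
Insert 483: h=2, bucket 2 empty → new chain.
Insert 698: h=9, bucket 9 nonempty → append to chain.
Insert 234: h=0, bucket 0 empty → new chain.
Insert 466: h=11, bucket 11 empty → new chain.
Insert 20: h=7, bucket 7 nonempty → append to chain.
Insert 89: h=11, bucket 11 nonempty → append to chain.
Insert 498: h=4, bucket 4 empty → new chain.
Insert 139: h=9, bucket 9 nonempty → append to chain.
Insert 893: h=9, bucket 9 nonempty → append to chain.
Insert 235: h=1, bucket 1 empty → new chain.
Final buckets:
0: 234
1: 235
2: 483
3: _
4: 498
5: _
6: _
7: 501 -> 20
8: _
9: 321 -> 698 -> 139 -> 893
10: _
11: 466 -> 89
12: _

4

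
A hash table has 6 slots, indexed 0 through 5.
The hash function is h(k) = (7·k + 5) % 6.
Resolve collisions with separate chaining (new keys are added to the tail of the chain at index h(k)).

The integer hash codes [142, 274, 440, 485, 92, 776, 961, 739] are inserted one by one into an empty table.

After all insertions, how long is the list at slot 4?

1

Insert 142: h=3, bucket 3 empty → new chain.
Insert 274: h=3, bucket 3 nonempty → append to chain.
Insert 440: h=1, bucket 1 empty → new chain.
Insert 485: h=4, bucket 4 empty → new chain.
Insert 92: h=1, bucket 1 nonempty → append to chain.
Insert 776: h=1, bucket 1 nonempty → append to chain.
Insert 961: h=0, bucket 0 empty → new chain.
Insert 739: h=0, bucket 0 nonempty → append to chain.
Final buckets:
0: 961 -> 739
1: 440 -> 92 -> 776
2: -
3: 142 -> 274
4: 485
5: -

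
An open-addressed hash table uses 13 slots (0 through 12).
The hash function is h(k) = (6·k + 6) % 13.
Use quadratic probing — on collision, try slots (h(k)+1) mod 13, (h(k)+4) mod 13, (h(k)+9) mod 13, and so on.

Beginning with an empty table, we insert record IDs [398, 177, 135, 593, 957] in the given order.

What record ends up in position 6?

398 hashes to 2; slot 2 is free => place at 2.
177 hashes to 2; 2 taken => place at 3.
135 hashes to 10; slot 10 is free => place at 10.
593 hashes to 2; 2,3 taken => place at 6.
957 hashes to 2; 2,3,6 taken => place at 11.
Table: [_, _, 398, 177, _, _, 593, _, _, _, 135, 957, _]

593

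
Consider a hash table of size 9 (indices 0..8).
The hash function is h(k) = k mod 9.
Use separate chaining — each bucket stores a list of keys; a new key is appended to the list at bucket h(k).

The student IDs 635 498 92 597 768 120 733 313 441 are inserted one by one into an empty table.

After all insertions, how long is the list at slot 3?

4

Insert 635: h=5, bucket 5 empty -> new chain.
Insert 498: h=3, bucket 3 empty -> new chain.
Insert 92: h=2, bucket 2 empty -> new chain.
Insert 597: h=3, bucket 3 nonempty -> append to chain.
Insert 768: h=3, bucket 3 nonempty -> append to chain.
Insert 120: h=3, bucket 3 nonempty -> append to chain.
Insert 733: h=4, bucket 4 empty -> new chain.
Insert 313: h=7, bucket 7 empty -> new chain.
Insert 441: h=0, bucket 0 empty -> new chain.
Final buckets:
0: 441
1: -
2: 92
3: 498 -> 597 -> 768 -> 120
4: 733
5: 635
6: -
7: 313
8: -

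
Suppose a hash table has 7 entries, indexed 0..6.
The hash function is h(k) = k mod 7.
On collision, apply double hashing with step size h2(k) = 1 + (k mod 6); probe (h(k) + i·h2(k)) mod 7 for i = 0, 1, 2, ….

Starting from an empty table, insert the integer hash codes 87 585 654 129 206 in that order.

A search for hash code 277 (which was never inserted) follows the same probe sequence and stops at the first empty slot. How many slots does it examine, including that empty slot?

Insert 87: h=3, slot 3 empty -> index 3.
Insert 585: h=4, slot 4 empty -> index 4.
Insert 654: h=3, h2=1, slots 3,4 occupied -> index 5.
Insert 129: h=3, h2=4, slot 3 occupied -> index 0.
Insert 206: h=3, h2=3, slot 3 occupied -> index 6.
Table: [129, ∅, ∅, 87, 585, 654, 206]
Lookup 277: h=4, h2=2, probe 4,6,1 → slot 1 empty, not found.

3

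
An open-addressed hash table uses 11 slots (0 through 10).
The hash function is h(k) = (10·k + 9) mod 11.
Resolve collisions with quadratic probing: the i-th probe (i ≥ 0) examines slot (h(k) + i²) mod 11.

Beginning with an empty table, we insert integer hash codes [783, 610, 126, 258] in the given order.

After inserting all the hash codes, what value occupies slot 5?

Insert 783: h=7, slot 7 empty → index 7.
Insert 610: h=4, slot 4 empty → index 4.
Insert 126: h=4, slot 4 occupied → index 5.
Insert 258: h=4, slots 4,5 occupied → index 8.
Table: [-, -, -, -, 610, 126, -, 783, 258, -, -]

126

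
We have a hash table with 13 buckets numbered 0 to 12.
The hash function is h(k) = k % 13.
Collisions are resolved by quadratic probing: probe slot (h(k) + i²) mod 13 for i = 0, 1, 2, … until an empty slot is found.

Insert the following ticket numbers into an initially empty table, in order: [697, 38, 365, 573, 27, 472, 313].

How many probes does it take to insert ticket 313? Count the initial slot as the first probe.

4

697 hashes to 8; slot 8 is free => place at 8.
38 hashes to 12; slot 12 is free => place at 12.
365 hashes to 1; slot 1 is free => place at 1.
573 hashes to 1; 1 taken => place at 2.
27 hashes to 1; 1,2 taken => place at 5.
472 hashes to 4; slot 4 is free => place at 4.
313 hashes to 1; 1,2,5 taken => place at 10.
Table: [∅, 365, 573, ∅, 472, 27, ∅, ∅, 697, ∅, 313, ∅, 38]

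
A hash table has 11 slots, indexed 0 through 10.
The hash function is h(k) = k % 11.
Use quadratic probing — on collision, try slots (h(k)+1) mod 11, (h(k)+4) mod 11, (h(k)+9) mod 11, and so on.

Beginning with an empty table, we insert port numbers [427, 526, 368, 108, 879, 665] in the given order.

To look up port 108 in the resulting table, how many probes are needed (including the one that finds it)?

3

Insert 427: h=9, slot 9 empty → index 9.
Insert 526: h=9, slot 9 occupied → index 10.
Insert 368: h=5, slot 5 empty → index 5.
Insert 108: h=9, slots 9,10 occupied → index 2.
Insert 879: h=10, slot 10 occupied → index 0.
Insert 665: h=5, slot 5 occupied → index 6.
Table: [879, ∅, 108, ∅, ∅, 368, 665, ∅, ∅, 427, 526]
Lookup 108: h=9, probe 9,10,2 → found at 2.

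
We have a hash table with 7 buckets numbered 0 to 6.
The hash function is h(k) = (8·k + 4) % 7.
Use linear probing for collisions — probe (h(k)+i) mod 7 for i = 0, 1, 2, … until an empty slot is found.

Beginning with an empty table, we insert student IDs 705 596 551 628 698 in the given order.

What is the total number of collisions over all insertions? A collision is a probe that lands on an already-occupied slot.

7

705 hashes to 2; slot 2 is free -> place at 2.
596 hashes to 5; slot 5 is free -> place at 5.
551 hashes to 2; 2 taken -> place at 3.
628 hashes to 2; 2,3 taken -> place at 4.
698 hashes to 2; 2,3,4,5 taken -> place at 6.
Table: [-, -, 705, 551, 628, 596, 698]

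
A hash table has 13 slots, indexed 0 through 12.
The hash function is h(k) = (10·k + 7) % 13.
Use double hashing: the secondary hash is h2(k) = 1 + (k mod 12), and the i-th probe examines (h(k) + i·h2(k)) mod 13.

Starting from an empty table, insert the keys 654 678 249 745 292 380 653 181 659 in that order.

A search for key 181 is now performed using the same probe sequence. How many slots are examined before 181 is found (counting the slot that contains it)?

654 hashes to 8; slot 8 is free → place at 8.
678 hashes to 1; slot 1 is free → place at 1.
249 hashes to 1, h2=10; 1 taken → place at 11.
745 hashes to 8, h2=2; 8 taken → place at 10.
292 hashes to 2; slot 2 is free → place at 2.
380 hashes to 11, h2=9; 11 taken → place at 7.
653 hashes to 11, h2=6; 11 taken → place at 4.
181 hashes to 10, h2=2; 10 taken → place at 12.
659 hashes to 6; slot 6 is free → place at 6.
Table: [∅, 678, 292, ∅, 653, ∅, 659, 380, 654, ∅, 745, 249, 181]
Lookup 181: h=10, h2=2, probe 10,12 → found at 12.

2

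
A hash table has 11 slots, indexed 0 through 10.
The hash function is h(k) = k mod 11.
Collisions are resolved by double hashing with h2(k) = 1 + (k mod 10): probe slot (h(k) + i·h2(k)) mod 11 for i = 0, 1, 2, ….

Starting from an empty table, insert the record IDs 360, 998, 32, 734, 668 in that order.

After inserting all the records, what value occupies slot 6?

360 hashes to 8; slot 8 is free => place at 8.
998 hashes to 8, h2=9; 8 taken => place at 6.
32 hashes to 10; slot 10 is free => place at 10.
734 hashes to 8, h2=5; 8 taken => place at 2.
668 hashes to 8, h2=9; 8,6 taken => place at 4.
Table: [-, -, 734, -, 668, -, 998, -, 360, -, 32]

998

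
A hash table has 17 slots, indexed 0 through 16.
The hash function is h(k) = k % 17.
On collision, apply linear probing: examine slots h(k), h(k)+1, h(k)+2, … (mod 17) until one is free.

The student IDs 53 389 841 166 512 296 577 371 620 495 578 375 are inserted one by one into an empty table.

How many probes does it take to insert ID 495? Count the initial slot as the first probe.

3

Insert 53: h=2, slot 2 empty -> index 2.
Insert 389: h=15, slot 15 empty -> index 15.
Insert 841: h=8, slot 8 empty -> index 8.
Insert 166: h=13, slot 13 empty -> index 13.
Insert 512: h=2, slot 2 occupied -> index 3.
Insert 296: h=7, slot 7 empty -> index 7.
Insert 577: h=16, slot 16 empty -> index 16.
Insert 371: h=14, slot 14 empty -> index 14.
Insert 620: h=8, slot 8 occupied -> index 9.
Insert 495: h=2, slots 2,3 occupied -> index 4.
Insert 578: h=0, slot 0 empty -> index 0.
Insert 375: h=1, slot 1 empty -> index 1.
Table: [578, 375, 53, 512, 495, ∅, ∅, 296, 841, 620, ∅, ∅, ∅, 166, 371, 389, 577]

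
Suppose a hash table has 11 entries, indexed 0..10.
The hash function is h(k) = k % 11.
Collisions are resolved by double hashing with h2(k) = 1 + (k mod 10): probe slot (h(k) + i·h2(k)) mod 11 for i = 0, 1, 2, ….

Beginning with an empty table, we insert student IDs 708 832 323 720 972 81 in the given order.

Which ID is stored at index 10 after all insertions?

972

708 hashes to 4; slot 4 is free → place at 4.
832 hashes to 7; slot 7 is free → place at 7.
323 hashes to 4, h2=4; 4 taken → place at 8.
720 hashes to 5; slot 5 is free → place at 5.
972 hashes to 4, h2=3; 4,7 taken → place at 10.
81 hashes to 4, h2=2; 4 taken → place at 6.
Table: [-, -, -, -, 708, 720, 81, 832, 323, -, 972]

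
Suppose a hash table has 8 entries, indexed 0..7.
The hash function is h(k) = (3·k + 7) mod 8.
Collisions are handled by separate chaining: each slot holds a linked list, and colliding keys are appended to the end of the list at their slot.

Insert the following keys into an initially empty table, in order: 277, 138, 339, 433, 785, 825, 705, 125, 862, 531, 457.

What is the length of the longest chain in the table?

5

Insert 277: h=6, bucket 6 empty → new chain.
Insert 138: h=5, bucket 5 empty → new chain.
Insert 339: h=0, bucket 0 empty → new chain.
Insert 433: h=2, bucket 2 empty → new chain.
Insert 785: h=2, bucket 2 nonempty → append to chain.
Insert 825: h=2, bucket 2 nonempty → append to chain.
Insert 705: h=2, bucket 2 nonempty → append to chain.
Insert 125: h=6, bucket 6 nonempty → append to chain.
Insert 862: h=1, bucket 1 empty → new chain.
Insert 531: h=0, bucket 0 nonempty → append to chain.
Insert 457: h=2, bucket 2 nonempty → append to chain.
Final buckets:
0: 339 -> 531
1: 862
2: 433 -> 785 -> 825 -> 705 -> 457
3: —
4: —
5: 138
6: 277 -> 125
7: —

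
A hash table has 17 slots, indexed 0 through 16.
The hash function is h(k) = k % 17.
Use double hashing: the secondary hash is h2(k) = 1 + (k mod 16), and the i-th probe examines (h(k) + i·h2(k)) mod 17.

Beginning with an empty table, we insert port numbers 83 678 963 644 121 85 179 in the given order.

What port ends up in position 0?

85

83: h=15 → slot 15
678: h=15, h2=7, probe 15,5 → slot 5
963: h=11 → slot 11
644: h=15, h2=5, probe 15,3 → slot 3
121: h=2 → slot 2
85: h=0 → slot 0
179: h=9 → slot 9
Table: [85, ∅, 121, 644, ∅, 678, ∅, ∅, ∅, 179, ∅, 963, ∅, ∅, ∅, 83, ∅]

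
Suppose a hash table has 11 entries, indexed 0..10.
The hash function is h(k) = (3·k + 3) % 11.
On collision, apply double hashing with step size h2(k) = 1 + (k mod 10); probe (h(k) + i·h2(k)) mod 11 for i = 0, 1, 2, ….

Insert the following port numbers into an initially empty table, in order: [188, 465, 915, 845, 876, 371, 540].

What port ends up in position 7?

188 hashes to 6; slot 6 is free → place at 6.
465 hashes to 1; slot 1 is free → place at 1.
915 hashes to 9; slot 9 is free → place at 9.
845 hashes to 8; slot 8 is free → place at 8.
876 hashes to 2; slot 2 is free → place at 2.
371 hashes to 5; slot 5 is free → place at 5.
540 hashes to 6, h2=1; 6 taken → place at 7.
Table: [., 465, 876, ., ., 371, 188, 540, 845, 915, .]

540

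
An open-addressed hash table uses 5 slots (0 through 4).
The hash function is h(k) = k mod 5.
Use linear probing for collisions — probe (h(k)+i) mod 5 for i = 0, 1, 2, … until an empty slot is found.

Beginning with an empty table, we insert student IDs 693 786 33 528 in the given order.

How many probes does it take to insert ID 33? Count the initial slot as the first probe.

Insert 693: h=3, slot 3 empty => index 3.
Insert 786: h=1, slot 1 empty => index 1.
Insert 33: h=3, slot 3 occupied => index 4.
Insert 528: h=3, slots 3,4 occupied => index 0.
Table: [528, 786, ∅, 693, 33]

2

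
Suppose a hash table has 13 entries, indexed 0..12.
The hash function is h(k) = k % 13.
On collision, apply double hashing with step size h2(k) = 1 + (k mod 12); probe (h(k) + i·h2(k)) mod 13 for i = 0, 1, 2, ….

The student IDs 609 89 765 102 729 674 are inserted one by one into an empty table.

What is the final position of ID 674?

Insert 609: h=11, slot 11 empty => index 11.
Insert 89: h=11, h2=6, slot 11 occupied => index 4.
Insert 765: h=11, h2=10, slot 11 occupied => index 8.
Insert 102: h=11, h2=7, slot 11 occupied => index 5.
Insert 729: h=1, slot 1 empty => index 1.
Insert 674: h=11, h2=3, slots 11,1,4 occupied => index 7.
Table: [—, 729, —, —, 89, 102, —, 674, 765, —, —, 609, —]

7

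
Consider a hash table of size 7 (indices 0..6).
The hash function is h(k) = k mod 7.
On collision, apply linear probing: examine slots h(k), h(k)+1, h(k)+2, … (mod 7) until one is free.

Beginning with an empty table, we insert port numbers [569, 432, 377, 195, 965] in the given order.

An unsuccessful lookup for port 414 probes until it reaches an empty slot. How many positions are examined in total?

569 hashes to 2; slot 2 is free -> place at 2.
432 hashes to 5; slot 5 is free -> place at 5.
377 hashes to 6; slot 6 is free -> place at 6.
195 hashes to 6; 6 taken -> place at 0.
965 hashes to 6; 6,0 taken -> place at 1.
Table: [195, 965, 569, ., ., 432, 377]
Lookup 414: h=1, probe 1,2,3 → slot 3 empty, not found.

3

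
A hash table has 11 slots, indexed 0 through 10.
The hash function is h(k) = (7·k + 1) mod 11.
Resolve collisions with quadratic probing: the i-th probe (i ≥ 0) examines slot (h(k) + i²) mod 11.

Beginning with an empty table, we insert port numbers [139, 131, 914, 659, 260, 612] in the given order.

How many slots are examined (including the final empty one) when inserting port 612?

139 hashes to 6; slot 6 is free → place at 6.
131 hashes to 5; slot 5 is free → place at 5.
914 hashes to 8; slot 8 is free → place at 8.
659 hashes to 5; 5,6 taken → place at 9.
260 hashes to 6; 6 taken → place at 7.
612 hashes to 6; 6,7 taken → place at 10.
Table: [—, —, —, —, —, 131, 139, 260, 914, 659, 612]

3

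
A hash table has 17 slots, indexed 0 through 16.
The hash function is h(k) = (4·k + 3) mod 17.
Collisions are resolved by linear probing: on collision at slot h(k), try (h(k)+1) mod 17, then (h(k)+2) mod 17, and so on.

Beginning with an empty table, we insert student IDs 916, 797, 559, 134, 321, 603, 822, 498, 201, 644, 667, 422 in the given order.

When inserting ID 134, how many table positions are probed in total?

Insert 916: h=12, slot 12 empty => index 12.
Insert 797: h=12, slot 12 occupied => index 13.
Insert 559: h=12, slots 12,13 occupied => index 14.
Insert 134: h=12, slots 12,13,14 occupied => index 15.
Insert 321: h=12, slots 12,13,14,15 occupied => index 16.
Insert 603: h=1, slot 1 empty => index 1.
Insert 822: h=10, slot 10 empty => index 10.
Insert 498: h=6, slot 6 empty => index 6.
Insert 201: h=8, slot 8 empty => index 8.
Insert 644: h=12, slots 12,13,14,15,16 occupied => index 0.
Insert 667: h=2, slot 2 empty => index 2.
Insert 422: h=8, slot 8 occupied => index 9.
Table: [644, 603, 667, ∅, ∅, ∅, 498, ∅, 201, 422, 822, ∅, 916, 797, 559, 134, 321]

4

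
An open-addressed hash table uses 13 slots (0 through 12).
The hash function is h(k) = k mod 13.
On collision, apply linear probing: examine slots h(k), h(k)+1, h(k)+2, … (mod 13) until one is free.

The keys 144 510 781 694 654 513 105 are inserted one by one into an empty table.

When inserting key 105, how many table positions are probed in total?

Insert 144: h=1, slot 1 empty → index 1.
Insert 510: h=3, slot 3 empty → index 3.
Insert 781: h=1, slot 1 occupied → index 2.
Insert 694: h=5, slot 5 empty → index 5.
Insert 654: h=4, slot 4 empty → index 4.
Insert 513: h=6, slot 6 empty → index 6.
Insert 105: h=1, slots 1,2,3,4,5,6 occupied → index 7.
Table: [., 144, 781, 510, 654, 694, 513, 105, ., ., ., ., .]

7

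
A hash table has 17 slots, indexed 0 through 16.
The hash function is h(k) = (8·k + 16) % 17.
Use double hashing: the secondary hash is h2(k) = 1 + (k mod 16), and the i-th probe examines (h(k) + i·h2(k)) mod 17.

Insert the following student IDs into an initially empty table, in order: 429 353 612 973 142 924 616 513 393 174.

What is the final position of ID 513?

429 hashes to 14; slot 14 is free => place at 14.
353 hashes to 1; slot 1 is free => place at 1.
612 hashes to 16; slot 16 is free => place at 16.
973 hashes to 14, h2=14; 14 taken => place at 11.
142 hashes to 13; slot 13 is free => place at 13.
924 hashes to 13, h2=13; 13 taken => place at 9.
616 hashes to 14, h2=9; 14 taken => place at 6.
513 hashes to 6, h2=2; 6 taken => place at 8.
393 hashes to 15; slot 15 is free => place at 15.
174 hashes to 14, h2=15; 14 taken => place at 12.
Table: [_, 353, _, _, _, _, 616, _, 513, 924, _, 973, 174, 142, 429, 393, 612]

8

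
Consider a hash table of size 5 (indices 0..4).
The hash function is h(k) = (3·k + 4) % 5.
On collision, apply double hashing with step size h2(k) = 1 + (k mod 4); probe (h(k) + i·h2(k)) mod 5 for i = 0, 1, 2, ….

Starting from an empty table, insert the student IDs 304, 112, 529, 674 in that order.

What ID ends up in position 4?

674

304: h=1 → slot 1
112: h=0 → slot 0
529: h=1, h2=2, probe 1,3 → slot 3
674: h=1, h2=3, probe 1,4 → slot 4
Table: [112, 304, —, 529, 674]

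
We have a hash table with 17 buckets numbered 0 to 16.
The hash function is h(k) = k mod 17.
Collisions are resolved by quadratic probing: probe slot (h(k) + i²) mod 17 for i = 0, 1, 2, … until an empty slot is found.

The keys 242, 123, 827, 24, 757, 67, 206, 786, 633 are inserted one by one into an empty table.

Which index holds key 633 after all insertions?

Insert 242: h=4, slot 4 empty → index 4.
Insert 123: h=4, slot 4 occupied → index 5.
Insert 827: h=11, slot 11 empty → index 11.
Insert 24: h=7, slot 7 empty → index 7.
Insert 757: h=9, slot 9 empty → index 9.
Insert 67: h=16, slot 16 empty → index 16.
Insert 206: h=2, slot 2 empty → index 2.
Insert 786: h=4, slots 4,5 occupied → index 8.
Insert 633: h=4, slots 4,5,8 occupied → index 13.
Table: [∅, ∅, 206, ∅, 242, 123, ∅, 24, 786, 757, ∅, 827, ∅, 633, ∅, ∅, 67]

13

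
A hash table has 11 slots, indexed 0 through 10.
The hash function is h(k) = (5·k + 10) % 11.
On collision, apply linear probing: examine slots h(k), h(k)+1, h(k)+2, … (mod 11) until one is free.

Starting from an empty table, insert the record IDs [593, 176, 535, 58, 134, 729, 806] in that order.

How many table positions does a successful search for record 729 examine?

593: h=5 → slot 5
176: h=10 → slot 10
535: h=1 → slot 1
58: h=3 → slot 3
134: h=9 → slot 9
729: h=3, probe 3,4 → slot 4
806: h=3, probe 3,4,5,6 → slot 6
Table: [∅, 535, ∅, 58, 729, 593, 806, ∅, ∅, 134, 176]
Lookup 729: h=3, probe 3,4 → found at 4.

2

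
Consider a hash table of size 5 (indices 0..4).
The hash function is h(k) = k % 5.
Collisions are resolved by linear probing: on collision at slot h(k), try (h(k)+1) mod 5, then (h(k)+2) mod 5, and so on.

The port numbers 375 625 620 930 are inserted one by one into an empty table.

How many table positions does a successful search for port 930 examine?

4

375: h=0 -> slot 0
625: h=0, probe 0,1 -> slot 1
620: h=0, probe 0,1,2 -> slot 2
930: h=0, probe 0,1,2,3 -> slot 3
Table: [375, 625, 620, 930, .]
Lookup 930: h=0, probe 0,1,2,3 → found at 3.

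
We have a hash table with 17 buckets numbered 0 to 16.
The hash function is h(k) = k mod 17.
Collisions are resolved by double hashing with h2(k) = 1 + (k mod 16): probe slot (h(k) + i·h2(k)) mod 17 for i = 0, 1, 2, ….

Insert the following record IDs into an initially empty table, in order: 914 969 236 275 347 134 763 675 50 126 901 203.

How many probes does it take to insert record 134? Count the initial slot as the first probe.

2

Insert 914: h=13, slot 13 empty => index 13.
Insert 969: h=0, slot 0 empty => index 0.
Insert 236: h=15, slot 15 empty => index 15.
Insert 275: h=3, slot 3 empty => index 3.
Insert 347: h=7, slot 7 empty => index 7.
Insert 134: h=15, h2=7, slot 15 occupied => index 5.
Insert 763: h=15, h2=12, slot 15 occupied => index 10.
Insert 675: h=12, slot 12 empty => index 12.
Insert 50: h=16, slot 16 empty => index 16.
Insert 126: h=7, h2=15, slots 7,5,3 occupied => index 1.
Insert 901: h=0, h2=6, slot 0 occupied => index 6.
Insert 203: h=16, h2=12, slot 16 occupied => index 11.
Table: [969, 126, —, 275, —, 134, 901, 347, —, —, 763, 203, 675, 914, —, 236, 50]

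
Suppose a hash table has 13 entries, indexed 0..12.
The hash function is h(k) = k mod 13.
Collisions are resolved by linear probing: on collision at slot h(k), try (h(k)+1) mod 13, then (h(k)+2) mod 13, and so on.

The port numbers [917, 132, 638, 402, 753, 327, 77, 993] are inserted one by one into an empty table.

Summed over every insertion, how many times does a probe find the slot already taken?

7

Insert 917: h=7, slot 7 empty → index 7.
Insert 132: h=2, slot 2 empty → index 2.
Insert 638: h=1, slot 1 empty → index 1.
Insert 402: h=12, slot 12 empty → index 12.
Insert 753: h=12, slot 12 occupied → index 0.
Insert 327: h=2, slot 2 occupied → index 3.
Insert 77: h=12, slots 12,0,1,2,3 occupied → index 4.
Insert 993: h=5, slot 5 empty → index 5.
Table: [753, 638, 132, 327, 77, 993, ∅, 917, ∅, ∅, ∅, ∅, 402]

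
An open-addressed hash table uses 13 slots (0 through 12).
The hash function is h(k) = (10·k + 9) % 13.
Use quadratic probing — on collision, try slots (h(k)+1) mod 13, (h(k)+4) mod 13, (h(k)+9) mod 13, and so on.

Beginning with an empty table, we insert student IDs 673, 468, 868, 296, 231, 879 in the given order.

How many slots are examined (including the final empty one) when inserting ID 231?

673: h=5 → slot 5
468: h=9 → slot 9
868: h=5, probe 5,6 → slot 6
296: h=5, probe 5,6,9,1 → slot 1
231: h=5, probe 5,6,9,1,8 → slot 8
879: h=11 → slot 11
Table: [_, 296, _, _, _, 673, 868, _, 231, 468, _, 879, _]

5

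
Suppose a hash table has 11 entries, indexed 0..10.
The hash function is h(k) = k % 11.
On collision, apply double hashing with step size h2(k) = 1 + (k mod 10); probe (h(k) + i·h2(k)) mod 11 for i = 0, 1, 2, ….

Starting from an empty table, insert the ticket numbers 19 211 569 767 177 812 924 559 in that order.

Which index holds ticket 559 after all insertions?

6

Insert 19: h=8, slot 8 empty -> index 8.
Insert 211: h=2, slot 2 empty -> index 2.
Insert 569: h=8, h2=10, slot 8 occupied -> index 7.
Insert 767: h=8, h2=8, slot 8 occupied -> index 5.
Insert 177: h=1, slot 1 empty -> index 1.
Insert 812: h=9, slot 9 empty -> index 9.
Insert 924: h=0, slot 0 empty -> index 0.
Insert 559: h=9, h2=10, slots 9,8,7 occupied -> index 6.
Table: [924, 177, 211, —, —, 767, 559, 569, 19, 812, —]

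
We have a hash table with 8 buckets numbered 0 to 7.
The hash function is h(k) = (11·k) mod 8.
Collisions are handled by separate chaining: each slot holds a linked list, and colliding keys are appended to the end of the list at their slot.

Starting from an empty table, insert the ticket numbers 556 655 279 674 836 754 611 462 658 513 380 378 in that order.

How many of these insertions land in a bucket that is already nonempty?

6

556 -> bucket 4
655 -> bucket 5
279 -> bucket 5 (collision)
674 -> bucket 6
836 -> bucket 4 (collision)
754 -> bucket 6 (collision)
611 -> bucket 1
462 -> bucket 2
658 -> bucket 6 (collision)
513 -> bucket 3
380 -> bucket 4 (collision)
378 -> bucket 6 (collision)
Final buckets:
0: -
1: 611
2: 462
3: 513
4: 556 -> 836 -> 380
5: 655 -> 279
6: 674 -> 754 -> 658 -> 378
7: -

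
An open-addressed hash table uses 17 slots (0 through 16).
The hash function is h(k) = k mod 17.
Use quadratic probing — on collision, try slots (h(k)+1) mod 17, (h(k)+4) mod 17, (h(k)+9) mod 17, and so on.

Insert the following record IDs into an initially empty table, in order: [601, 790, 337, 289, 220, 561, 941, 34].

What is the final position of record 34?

Insert 601: h=6, slot 6 empty => index 6.
Insert 790: h=8, slot 8 empty => index 8.
Insert 337: h=14, slot 14 empty => index 14.
Insert 289: h=0, slot 0 empty => index 0.
Insert 220: h=16, slot 16 empty => index 16.
Insert 561: h=0, slot 0 occupied => index 1.
Insert 941: h=6, slot 6 occupied => index 7.
Insert 34: h=0, slots 0,1 occupied => index 4.
Table: [289, 561, —, —, 34, —, 601, 941, 790, —, —, —, —, —, 337, —, 220]

4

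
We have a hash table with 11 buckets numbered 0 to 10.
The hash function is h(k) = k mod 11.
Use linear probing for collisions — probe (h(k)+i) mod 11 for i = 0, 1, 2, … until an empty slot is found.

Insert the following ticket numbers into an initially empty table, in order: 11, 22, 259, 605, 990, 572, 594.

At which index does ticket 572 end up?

11 hashes to 0; slot 0 is free => place at 0.
22 hashes to 0; 0 taken => place at 1.
259 hashes to 6; slot 6 is free => place at 6.
605 hashes to 0; 0,1 taken => place at 2.
990 hashes to 0; 0,1,2 taken => place at 3.
572 hashes to 0; 0,1,2,3 taken => place at 4.
594 hashes to 0; 0,1,2,3,4 taken => place at 5.
Table: [11, 22, 605, 990, 572, 594, 259, _, _, _, _]

4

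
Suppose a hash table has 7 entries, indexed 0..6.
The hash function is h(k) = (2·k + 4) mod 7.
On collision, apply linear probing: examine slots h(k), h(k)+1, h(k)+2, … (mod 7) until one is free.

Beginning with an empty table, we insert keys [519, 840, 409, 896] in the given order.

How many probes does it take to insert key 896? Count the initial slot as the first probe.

2

519 hashes to 6; slot 6 is free => place at 6.
840 hashes to 4; slot 4 is free => place at 4.
409 hashes to 3; slot 3 is free => place at 3.
896 hashes to 4; 4 taken => place at 5.
Table: [_, _, _, 409, 840, 896, 519]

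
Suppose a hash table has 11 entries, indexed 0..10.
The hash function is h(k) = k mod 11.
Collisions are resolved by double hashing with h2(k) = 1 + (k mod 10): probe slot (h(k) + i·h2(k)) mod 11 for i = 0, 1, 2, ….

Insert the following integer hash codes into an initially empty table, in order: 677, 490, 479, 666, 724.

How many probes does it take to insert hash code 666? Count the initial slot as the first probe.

677 hashes to 6; slot 6 is free → place at 6.
490 hashes to 6, h2=1; 6 taken → place at 7.
479 hashes to 6, h2=10; 6 taken → place at 5.
666 hashes to 6, h2=7; 6 taken → place at 2.
724 hashes to 9; slot 9 is free → place at 9.
Table: [., ., 666, ., ., 479, 677, 490, ., 724, .]

2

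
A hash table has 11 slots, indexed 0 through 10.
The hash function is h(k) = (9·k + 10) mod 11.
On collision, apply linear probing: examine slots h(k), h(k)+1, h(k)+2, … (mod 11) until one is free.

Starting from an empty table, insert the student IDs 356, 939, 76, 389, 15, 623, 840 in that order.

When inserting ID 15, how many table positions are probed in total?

4

Insert 356: h=2, slot 2 empty => index 2.
Insert 939: h=2, slot 2 occupied => index 3.
Insert 76: h=1, slot 1 empty => index 1.
Insert 389: h=2, slots 2,3 occupied => index 4.
Insert 15: h=2, slots 2,3,4 occupied => index 5.
Insert 623: h=7, slot 7 empty => index 7.
Insert 840: h=2, slots 2,3,4,5 occupied => index 6.
Table: [., 76, 356, 939, 389, 15, 840, 623, ., ., .]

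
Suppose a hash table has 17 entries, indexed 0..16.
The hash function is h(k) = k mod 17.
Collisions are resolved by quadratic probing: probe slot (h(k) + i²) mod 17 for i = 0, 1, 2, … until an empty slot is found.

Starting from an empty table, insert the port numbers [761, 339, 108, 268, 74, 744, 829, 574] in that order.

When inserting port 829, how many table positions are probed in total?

761: h=13 => slot 13
339: h=16 => slot 16
108: h=6 => slot 6
268: h=13, probe 13,14 => slot 14
74: h=6, probe 6,7 => slot 7
744: h=13, probe 13,14,0 => slot 0
829: h=13, probe 13,14,0,5 => slot 5
574: h=13, probe 13,14,0,5,12 => slot 12
Table: [744, ∅, ∅, ∅, ∅, 829, 108, 74, ∅, ∅, ∅, ∅, 574, 761, 268, ∅, 339]

4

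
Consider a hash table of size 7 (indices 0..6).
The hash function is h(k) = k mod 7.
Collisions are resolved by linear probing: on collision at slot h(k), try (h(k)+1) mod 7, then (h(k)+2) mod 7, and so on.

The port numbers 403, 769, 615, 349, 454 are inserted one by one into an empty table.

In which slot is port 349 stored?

1

403 hashes to 4; slot 4 is free -> place at 4.
769 hashes to 6; slot 6 is free -> place at 6.
615 hashes to 6; 6 taken -> place at 0.
349 hashes to 6; 6,0 taken -> place at 1.
454 hashes to 6; 6,0,1 taken -> place at 2.
Table: [615, 349, 454, _, 403, _, 769]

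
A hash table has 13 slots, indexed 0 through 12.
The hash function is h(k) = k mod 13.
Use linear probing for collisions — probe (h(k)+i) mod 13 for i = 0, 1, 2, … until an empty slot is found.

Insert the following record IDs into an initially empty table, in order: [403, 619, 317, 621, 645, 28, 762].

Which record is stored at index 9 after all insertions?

645

403 hashes to 0; slot 0 is free → place at 0.
619 hashes to 8; slot 8 is free → place at 8.
317 hashes to 5; slot 5 is free → place at 5.
621 hashes to 10; slot 10 is free → place at 10.
645 hashes to 8; 8 taken → place at 9.
28 hashes to 2; slot 2 is free → place at 2.
762 hashes to 8; 8,9,10 taken → place at 11.
Table: [403, —, 28, —, —, 317, —, —, 619, 645, 621, 762, —]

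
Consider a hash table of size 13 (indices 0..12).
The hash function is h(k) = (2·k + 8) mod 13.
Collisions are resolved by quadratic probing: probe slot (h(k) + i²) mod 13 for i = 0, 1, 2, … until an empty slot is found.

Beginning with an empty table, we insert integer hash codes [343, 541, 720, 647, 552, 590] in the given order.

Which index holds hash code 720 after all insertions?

Insert 343: h=5, slot 5 empty → index 5.
Insert 541: h=11, slot 11 empty → index 11.
Insert 720: h=5, slot 5 occupied → index 6.
Insert 647: h=2, slot 2 empty → index 2.
Insert 552: h=7, slot 7 empty → index 7.
Insert 590: h=5, slots 5,6 occupied → index 9.
Table: [∅, ∅, 647, ∅, ∅, 343, 720, 552, ∅, 590, ∅, 541, ∅]

6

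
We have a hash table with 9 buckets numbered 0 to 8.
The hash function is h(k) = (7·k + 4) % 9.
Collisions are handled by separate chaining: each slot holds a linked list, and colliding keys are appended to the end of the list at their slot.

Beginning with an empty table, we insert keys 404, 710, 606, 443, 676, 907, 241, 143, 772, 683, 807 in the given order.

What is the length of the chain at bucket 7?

1

Insert 404: h=6, bucket 6 empty → new chain.
Insert 710: h=6, bucket 6 nonempty → append to chain.
Insert 606: h=7, bucket 7 empty → new chain.
Insert 443: h=0, bucket 0 empty → new chain.
Insert 676: h=2, bucket 2 empty → new chain.
Insert 907: h=8, bucket 8 empty → new chain.
Insert 241: h=8, bucket 8 nonempty → append to chain.
Insert 143: h=6, bucket 6 nonempty → append to chain.
Insert 772: h=8, bucket 8 nonempty → append to chain.
Insert 683: h=6, bucket 6 nonempty → append to chain.
Insert 807: h=1, bucket 1 empty → new chain.
Final buckets:
0: 443
1: 807
2: 676
3: _
4: _
5: _
6: 404 -> 710 -> 143 -> 683
7: 606
8: 907 -> 241 -> 772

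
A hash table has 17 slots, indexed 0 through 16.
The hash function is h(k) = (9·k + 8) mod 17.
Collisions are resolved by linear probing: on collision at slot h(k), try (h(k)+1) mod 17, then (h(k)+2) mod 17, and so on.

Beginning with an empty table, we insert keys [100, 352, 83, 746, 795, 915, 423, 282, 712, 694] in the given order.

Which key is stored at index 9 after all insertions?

746

100: h=7 -> slot 7
352: h=14 -> slot 14
83: h=7, probe 7,8 -> slot 8
746: h=7, probe 7,8,9 -> slot 9
795: h=6 -> slot 6
915: h=15 -> slot 15
423: h=7, probe 7,8,9,10 -> slot 10
282: h=13 -> slot 13
712: h=7, probe 7,8,9,10,11 -> slot 11
694: h=15, probe 15,16 -> slot 16
Table: [∅, ∅, ∅, ∅, ∅, ∅, 795, 100, 83, 746, 423, 712, ∅, 282, 352, 915, 694]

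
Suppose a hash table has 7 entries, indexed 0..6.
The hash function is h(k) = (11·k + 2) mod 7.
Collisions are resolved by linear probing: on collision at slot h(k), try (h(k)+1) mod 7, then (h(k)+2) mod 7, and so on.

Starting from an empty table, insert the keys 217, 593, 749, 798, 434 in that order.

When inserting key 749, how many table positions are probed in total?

Insert 217: h=2, slot 2 empty => index 2.
Insert 593: h=1, slot 1 empty => index 1.
Insert 749: h=2, slot 2 occupied => index 3.
Insert 798: h=2, slots 2,3 occupied => index 4.
Insert 434: h=2, slots 2,3,4 occupied => index 5.
Table: [_, 593, 217, 749, 798, 434, _]

2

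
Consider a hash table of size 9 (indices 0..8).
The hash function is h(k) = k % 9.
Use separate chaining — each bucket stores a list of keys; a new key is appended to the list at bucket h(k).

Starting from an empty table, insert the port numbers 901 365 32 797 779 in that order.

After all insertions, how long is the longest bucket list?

901 → bucket 1
365 → bucket 5
32 → bucket 5 (collision)
797 → bucket 5 (collision)
779 → bucket 5 (collision)
Final buckets:
0: .
1: 901
2: .
3: .
4: .
5: 365 -> 32 -> 797 -> 779
6: .
7: .
8: .

4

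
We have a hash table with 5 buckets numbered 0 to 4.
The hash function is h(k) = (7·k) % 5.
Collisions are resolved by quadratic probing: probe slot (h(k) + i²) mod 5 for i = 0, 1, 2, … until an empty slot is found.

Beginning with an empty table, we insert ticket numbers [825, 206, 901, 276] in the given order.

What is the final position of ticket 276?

825 hashes to 0; slot 0 is free → place at 0.
206 hashes to 2; slot 2 is free → place at 2.
901 hashes to 2; 2 taken → place at 3.
276 hashes to 2; 2,3 taken → place at 1.
Table: [825, 276, 206, 901, -]

1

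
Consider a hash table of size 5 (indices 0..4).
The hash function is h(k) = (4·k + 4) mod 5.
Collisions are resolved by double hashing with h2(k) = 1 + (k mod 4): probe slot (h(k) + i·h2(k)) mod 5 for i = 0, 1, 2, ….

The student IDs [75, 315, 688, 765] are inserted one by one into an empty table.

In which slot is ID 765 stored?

0

Insert 75: h=4, slot 4 empty → index 4.
Insert 315: h=4, h2=4, slot 4 occupied → index 3.
Insert 688: h=1, slot 1 empty → index 1.
Insert 765: h=4, h2=2, slots 4,1,3 occupied → index 0.
Table: [765, 688, -, 315, 75]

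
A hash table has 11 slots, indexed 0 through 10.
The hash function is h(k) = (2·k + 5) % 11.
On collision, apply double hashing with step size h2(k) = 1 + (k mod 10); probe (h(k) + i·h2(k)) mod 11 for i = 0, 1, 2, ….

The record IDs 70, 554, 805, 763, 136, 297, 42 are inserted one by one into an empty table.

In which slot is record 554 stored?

Insert 70: h=2, slot 2 empty -> index 2.
Insert 554: h=2, h2=5, slot 2 occupied -> index 7.
Insert 805: h=9, slot 9 empty -> index 9.
Insert 763: h=2, h2=4, slot 2 occupied -> index 6.
Insert 136: h=2, h2=7, slots 2,9 occupied -> index 5.
Insert 297: h=5, h2=8, slots 5,2 occupied -> index 10.
Insert 42: h=1, slot 1 empty -> index 1.
Table: [-, 42, 70, -, -, 136, 763, 554, -, 805, 297]

7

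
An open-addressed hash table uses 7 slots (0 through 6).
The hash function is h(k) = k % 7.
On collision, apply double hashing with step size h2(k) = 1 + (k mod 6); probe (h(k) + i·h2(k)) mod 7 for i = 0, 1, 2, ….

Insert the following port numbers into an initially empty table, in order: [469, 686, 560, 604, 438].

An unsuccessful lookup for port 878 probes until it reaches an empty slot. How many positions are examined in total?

4

469: h=0 → slot 0
686: h=0, h2=3, probe 0,3 → slot 3
560: h=0, h2=3, probe 0,3,6 → slot 6
604: h=2 → slot 2
438: h=4 → slot 4
Table: [469, -, 604, 686, 438, -, 560]
Lookup 878: h=3, h2=3, probe 3,6,2,5 → slot 5 empty, not found.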